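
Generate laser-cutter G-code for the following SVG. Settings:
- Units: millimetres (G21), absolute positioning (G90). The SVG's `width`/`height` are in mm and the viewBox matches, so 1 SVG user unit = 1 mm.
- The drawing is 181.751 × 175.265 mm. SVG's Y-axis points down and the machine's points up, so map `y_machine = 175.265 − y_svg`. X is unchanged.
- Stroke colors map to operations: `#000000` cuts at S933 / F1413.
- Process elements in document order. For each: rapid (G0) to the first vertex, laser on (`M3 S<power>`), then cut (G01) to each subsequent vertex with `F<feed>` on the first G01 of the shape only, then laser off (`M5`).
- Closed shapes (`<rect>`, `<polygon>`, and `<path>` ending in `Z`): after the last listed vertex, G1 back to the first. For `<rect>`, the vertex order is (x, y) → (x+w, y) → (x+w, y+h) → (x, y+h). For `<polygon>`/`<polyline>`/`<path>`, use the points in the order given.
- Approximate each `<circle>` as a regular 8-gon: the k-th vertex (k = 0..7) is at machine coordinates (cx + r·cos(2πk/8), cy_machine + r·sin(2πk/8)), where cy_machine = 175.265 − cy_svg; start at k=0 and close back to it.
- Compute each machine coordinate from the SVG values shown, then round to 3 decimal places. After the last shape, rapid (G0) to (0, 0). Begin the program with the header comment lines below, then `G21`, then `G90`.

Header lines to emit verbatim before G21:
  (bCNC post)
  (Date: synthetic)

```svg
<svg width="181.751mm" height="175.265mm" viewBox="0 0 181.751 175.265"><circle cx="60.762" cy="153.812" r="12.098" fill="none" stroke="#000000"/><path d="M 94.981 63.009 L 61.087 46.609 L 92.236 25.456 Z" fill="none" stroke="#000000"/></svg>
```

Since the viewBox matches the mm dimensions, user units are millimetres directly. The only transform is the Y-flip y_m = 175.265 − y_svg.

Shape 1 is a circle drawn with `<circle>`. Its stroke #000000 means cut at S933, F1413. After flipping Y the toolpath is (72.860,21.453) → (69.317,30.008) → (60.762,33.551) → (52.207,30.008) → (48.664,21.453) → (52.207,12.898) → (60.762,9.355) → (69.317,12.898) → (72.860,21.453), returning to the start.

Shape 2 is a regular polygon drawn with `<path>`. Its stroke #000000 means cut at S933, F1413. After flipping Y the toolpath is (94.981,112.256) → (61.087,128.656) → (92.236,149.809) → (94.981,112.256), returning to the start.

(bCNC post)
(Date: synthetic)
G21
G90
G0 X72.860 Y21.453
M3 S933
G01 X69.317 Y30.008 F1413
G01 X60.762 Y33.551
G01 X52.207 Y30.008
G01 X48.664 Y21.453
G01 X52.207 Y12.898
G01 X60.762 Y9.355
G01 X69.317 Y12.898
G01 X72.860 Y21.453
M5
G0 X94.981 Y112.256
M3 S933
G01 X61.087 Y128.656 F1413
G01 X92.236 Y149.809
G01 X94.981 Y112.256
M5
G0 X0.000 Y0.000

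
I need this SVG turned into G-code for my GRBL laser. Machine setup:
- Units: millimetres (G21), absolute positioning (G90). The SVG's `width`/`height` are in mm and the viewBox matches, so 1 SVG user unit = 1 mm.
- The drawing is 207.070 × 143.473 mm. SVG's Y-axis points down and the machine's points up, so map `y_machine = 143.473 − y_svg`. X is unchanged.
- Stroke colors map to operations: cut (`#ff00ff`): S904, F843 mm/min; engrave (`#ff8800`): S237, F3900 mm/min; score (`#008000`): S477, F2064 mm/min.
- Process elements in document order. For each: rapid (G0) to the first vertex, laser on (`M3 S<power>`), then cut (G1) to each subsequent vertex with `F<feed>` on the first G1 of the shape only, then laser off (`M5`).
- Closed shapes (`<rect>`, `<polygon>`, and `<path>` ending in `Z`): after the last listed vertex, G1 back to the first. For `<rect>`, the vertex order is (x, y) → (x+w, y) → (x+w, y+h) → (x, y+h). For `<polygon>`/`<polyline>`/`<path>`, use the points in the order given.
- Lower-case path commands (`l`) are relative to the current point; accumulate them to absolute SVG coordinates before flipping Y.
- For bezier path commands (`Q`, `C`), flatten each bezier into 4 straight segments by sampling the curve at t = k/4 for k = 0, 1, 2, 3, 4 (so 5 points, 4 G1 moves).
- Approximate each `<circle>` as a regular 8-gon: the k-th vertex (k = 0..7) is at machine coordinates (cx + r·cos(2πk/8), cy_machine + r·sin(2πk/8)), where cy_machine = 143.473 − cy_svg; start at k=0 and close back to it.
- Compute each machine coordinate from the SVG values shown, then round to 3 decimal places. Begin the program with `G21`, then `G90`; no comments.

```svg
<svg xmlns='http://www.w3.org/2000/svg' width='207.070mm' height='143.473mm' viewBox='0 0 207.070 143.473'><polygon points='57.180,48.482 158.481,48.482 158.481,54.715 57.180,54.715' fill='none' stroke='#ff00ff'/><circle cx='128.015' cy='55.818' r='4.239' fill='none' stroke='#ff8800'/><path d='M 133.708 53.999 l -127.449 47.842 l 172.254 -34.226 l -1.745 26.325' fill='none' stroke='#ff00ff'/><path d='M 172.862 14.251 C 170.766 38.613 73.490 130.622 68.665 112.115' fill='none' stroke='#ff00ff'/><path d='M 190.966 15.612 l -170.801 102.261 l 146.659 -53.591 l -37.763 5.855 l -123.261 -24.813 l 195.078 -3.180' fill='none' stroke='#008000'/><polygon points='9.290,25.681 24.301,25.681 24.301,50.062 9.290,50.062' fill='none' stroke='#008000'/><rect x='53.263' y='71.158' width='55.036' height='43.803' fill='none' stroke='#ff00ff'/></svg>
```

G21
G90
G0 X57.180 Y94.991
M3 S904
G1 X158.481 Y94.991 F843
G1 X158.481 Y88.758
G1 X57.180 Y88.758
G1 X57.180 Y94.991
M5
G0 X132.254 Y87.655
M3 S237
G1 X131.012 Y90.652 F3900
G1 X128.015 Y91.894
G1 X125.018 Y90.652
G1 X123.776 Y87.655
G1 X125.018 Y84.658
G1 X128.015 Y83.416
G1 X131.012 Y84.658
G1 X132.254 Y87.655
M5
G0 X133.708 Y89.474
M3 S904
G1 X6.259 Y41.632 F843
G1 X178.513 Y75.858
G1 X176.768 Y49.533
M5
G0 X172.862 Y129.222
M3 S904
G1 X156.375 Y101.050 F843
G1 X121.787 Y64.214
G1 X86.687 Y35.416
G1 X68.665 Y31.358
M5
G0 X190.966 Y127.861
M3 S477
G1 X20.165 Y25.600 F2064
G1 X166.824 Y79.191
G1 X129.061 Y73.336
G1 X5.800 Y98.149
G1 X200.878 Y101.329
M5
G0 X9.290 Y117.792
M3 S477
G1 X24.301 Y117.792 F2064
G1 X24.301 Y93.411
G1 X9.290 Y93.411
G1 X9.290 Y117.792
M5
G0 X53.263 Y72.315
M3 S904
G1 X108.299 Y72.315 F843
G1 X108.299 Y28.512
G1 X53.263 Y28.512
G1 X53.263 Y72.315
M5

Since the viewBox matches the mm dimensions, user units are millimetres directly. The only transform is the Y-flip y_m = 143.473 − y_svg.

Shape 1 is a rectangle drawn with `<polygon>`. Its stroke #ff00ff means cut at S904, F843. After flipping Y the toolpath is (57.180,94.991) → (158.481,94.991) → (158.481,88.758) → (57.180,88.758) → (57.180,94.991), returning to the start.

Shape 2 is a circle drawn with `<circle>`. Its stroke #ff8800 means engrave at S237, F3900. After flipping Y the toolpath is (132.254,87.655) → (131.012,90.652) → (128.015,91.894) → (125.018,90.652) → (123.776,87.655) → (125.018,84.658) → (128.015,83.416) → (131.012,84.658) → (132.254,87.655), returning to the start.

Shape 3 is a open polyline drawn with `<path>`. Its stroke #ff00ff means cut at S904, F843. After flipping Y the toolpath is (133.708,89.474) → (6.259,41.632) → (178.513,75.858) → (176.768,49.533).

Shape 4 is a cubic bezier drawn with `<path>`. Its stroke #ff00ff means cut at S904, F843. After flipping Y the toolpath is (172.862,129.222) → (156.375,101.050) → (121.787,64.214) → (86.687,35.416) → (68.665,31.358).

Shape 5 is a open polyline drawn with `<path>`. Its stroke #008000 means score at S477, F2064. After flipping Y the toolpath is (190.966,127.861) → (20.165,25.600) → (166.824,79.191) → (129.061,73.336) → (5.800,98.149) → (200.878,101.329).

Shape 6 is a rectangle drawn with `<polygon>`. Its stroke #008000 means score at S477, F2064. After flipping Y the toolpath is (9.290,117.792) → (24.301,117.792) → (24.301,93.411) → (9.290,93.411) → (9.290,117.792), returning to the start.

Shape 7 is a rectangle drawn with `<rect>`. Its stroke #ff00ff means cut at S904, F843. After flipping Y the toolpath is (53.263,72.315) → (108.299,72.315) → (108.299,28.512) → (53.263,28.512) → (53.263,72.315), returning to the start.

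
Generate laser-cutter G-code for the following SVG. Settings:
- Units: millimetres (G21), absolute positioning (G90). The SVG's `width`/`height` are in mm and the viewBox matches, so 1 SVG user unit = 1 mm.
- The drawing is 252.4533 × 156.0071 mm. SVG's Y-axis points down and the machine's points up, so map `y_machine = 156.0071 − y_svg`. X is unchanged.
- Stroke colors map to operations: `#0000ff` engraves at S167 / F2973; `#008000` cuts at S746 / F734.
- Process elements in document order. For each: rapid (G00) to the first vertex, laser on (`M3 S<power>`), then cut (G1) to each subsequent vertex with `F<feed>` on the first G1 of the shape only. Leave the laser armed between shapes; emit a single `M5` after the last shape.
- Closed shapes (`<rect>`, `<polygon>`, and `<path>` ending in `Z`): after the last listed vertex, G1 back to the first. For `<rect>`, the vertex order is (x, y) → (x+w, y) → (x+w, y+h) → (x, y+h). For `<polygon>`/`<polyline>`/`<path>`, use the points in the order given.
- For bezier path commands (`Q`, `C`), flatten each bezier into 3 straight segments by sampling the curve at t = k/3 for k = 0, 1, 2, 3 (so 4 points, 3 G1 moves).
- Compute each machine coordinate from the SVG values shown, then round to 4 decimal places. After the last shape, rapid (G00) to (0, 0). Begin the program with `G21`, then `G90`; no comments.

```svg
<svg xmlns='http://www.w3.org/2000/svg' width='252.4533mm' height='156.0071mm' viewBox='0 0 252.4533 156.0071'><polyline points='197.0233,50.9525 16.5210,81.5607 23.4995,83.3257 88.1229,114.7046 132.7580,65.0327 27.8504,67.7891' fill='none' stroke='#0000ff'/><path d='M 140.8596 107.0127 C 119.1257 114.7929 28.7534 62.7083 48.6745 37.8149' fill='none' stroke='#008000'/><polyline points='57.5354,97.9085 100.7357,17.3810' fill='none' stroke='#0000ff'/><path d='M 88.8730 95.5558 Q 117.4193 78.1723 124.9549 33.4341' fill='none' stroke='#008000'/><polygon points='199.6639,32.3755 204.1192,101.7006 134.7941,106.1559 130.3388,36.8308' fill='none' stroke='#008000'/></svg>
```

G21
G90
G00 X197.0233 Y105.0546
M3 S167
G1 X16.5210 Y74.4464 F2973
G1 X23.4995 Y72.6814
G1 X88.1229 Y41.3025
G1 X132.7580 Y90.9744
G1 X27.8504 Y88.2180
G00 X140.8596 Y48.9944
M3 S746
G1 X102.8733 Y57.9448 F734
G1 X58.8908 Y87.4594
G1 X48.6745 Y118.1922
G00 X57.5354 Y58.0986
M3 S167
G1 X100.7357 Y138.6261 F2973
G00 X88.8730 Y60.4513
M3 S746
G1 X105.5693 Y75.0797 F734
G1 X117.5966 Y95.7869
G1 X124.9549 Y122.5730
G00 X199.6639 Y123.6316
M3 S746
G1 X204.1192 Y54.3065 F734
G1 X134.7941 Y49.8512
G1 X130.3388 Y119.1763
G1 X199.6639 Y123.6316
M5
G00 X0.0000 Y0.0000

Since the viewBox matches the mm dimensions, user units are millimetres directly. The only transform is the Y-flip y_m = 156.0071 − y_svg.

Shape 1 is a open polyline drawn with `<polyline>`. Its stroke #0000ff means engrave at S167, F2973. After flipping Y the toolpath is (197.0233,105.0546) → (16.5210,74.4464) → (23.4995,72.6814) → (88.1229,41.3025) → (132.7580,90.9744) → (27.8504,88.2180).

Shape 2 is a cubic bezier drawn with `<path>`. Its stroke #008000 means cut at S746, F734. After flipping Y the toolpath is (140.8596,48.9944) → (102.8733,57.9448) → (58.8908,87.4594) → (48.6745,118.1922).

Shape 3 is a line segment drawn with `<polyline>`. Its stroke #0000ff means engrave at S167, F2973. After flipping Y the toolpath is (57.5354,58.0986) → (100.7357,138.6261).

Shape 4 is a quadratic bezier drawn with `<path>`. Its stroke #008000 means cut at S746, F734. After flipping Y the toolpath is (88.8730,60.4513) → (105.5693,75.0797) → (117.5966,95.7869) → (124.9549,122.5730).

Shape 5 is a regular polygon drawn with `<polygon>`. Its stroke #008000 means cut at S746, F734. After flipping Y the toolpath is (199.6639,123.6316) → (204.1192,54.3065) → (134.7941,49.8512) → (130.3388,119.1763) → (199.6639,123.6316), returning to the start.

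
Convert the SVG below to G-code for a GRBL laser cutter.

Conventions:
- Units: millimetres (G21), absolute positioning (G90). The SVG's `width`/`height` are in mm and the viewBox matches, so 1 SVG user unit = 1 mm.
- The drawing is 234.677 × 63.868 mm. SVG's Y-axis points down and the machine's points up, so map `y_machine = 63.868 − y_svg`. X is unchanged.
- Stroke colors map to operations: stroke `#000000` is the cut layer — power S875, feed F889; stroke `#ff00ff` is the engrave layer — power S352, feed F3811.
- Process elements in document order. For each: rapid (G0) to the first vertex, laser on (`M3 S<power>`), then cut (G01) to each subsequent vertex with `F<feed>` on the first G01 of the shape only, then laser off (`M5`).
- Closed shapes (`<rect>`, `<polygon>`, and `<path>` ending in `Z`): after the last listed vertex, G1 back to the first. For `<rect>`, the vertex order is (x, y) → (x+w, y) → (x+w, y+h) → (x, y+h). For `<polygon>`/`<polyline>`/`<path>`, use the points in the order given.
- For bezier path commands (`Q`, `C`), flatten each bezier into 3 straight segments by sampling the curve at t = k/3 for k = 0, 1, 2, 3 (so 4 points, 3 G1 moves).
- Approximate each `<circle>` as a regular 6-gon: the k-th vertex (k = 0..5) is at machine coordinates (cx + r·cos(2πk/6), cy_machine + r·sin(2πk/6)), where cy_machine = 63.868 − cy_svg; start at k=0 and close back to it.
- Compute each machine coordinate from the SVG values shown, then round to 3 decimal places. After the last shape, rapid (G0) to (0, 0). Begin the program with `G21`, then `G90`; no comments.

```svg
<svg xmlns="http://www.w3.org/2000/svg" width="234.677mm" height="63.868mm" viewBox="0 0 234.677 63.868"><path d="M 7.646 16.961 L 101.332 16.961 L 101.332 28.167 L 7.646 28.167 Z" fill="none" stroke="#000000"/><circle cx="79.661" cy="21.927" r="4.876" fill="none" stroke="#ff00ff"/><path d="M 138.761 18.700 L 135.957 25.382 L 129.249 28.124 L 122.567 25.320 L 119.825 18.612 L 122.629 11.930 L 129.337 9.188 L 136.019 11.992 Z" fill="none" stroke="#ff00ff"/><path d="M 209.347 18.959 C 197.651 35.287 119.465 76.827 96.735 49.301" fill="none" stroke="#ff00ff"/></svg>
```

Since the viewBox matches the mm dimensions, user units are millimetres directly. The only transform is the Y-flip y_m = 63.868 − y_svg.

Shape 1 is a rectangle drawn with `<path>`. Its stroke #000000 means cut at S875, F889. After flipping Y the toolpath is (7.646,46.907) → (101.332,46.907) → (101.332,35.701) → (7.646,35.701) → (7.646,46.907), returning to the start.

Shape 2 is a circle drawn with `<circle>`. Its stroke #ff00ff means engrave at S352, F3811. After flipping Y the toolpath is (84.537,41.941) → (82.099,46.164) → (77.223,46.164) → (74.785,41.941) → (77.223,37.718) → (82.099,37.718) → (84.537,41.941), returning to the start.

Shape 3 is a regular polygon drawn with `<path>`. Its stroke #ff00ff means engrave at S352, F3811. After flipping Y the toolpath is (138.761,45.168) → (135.957,38.486) → (129.249,35.744) → (122.567,38.548) → (119.825,45.256) → (122.629,51.938) → (129.337,54.680) → (136.019,51.876) → (138.761,45.168), returning to the start.

Shape 4 is a cubic bezier drawn with `<path>`. Its stroke #ff00ff means engrave at S352, F3811. After flipping Y the toolpath is (209.347,44.909) → (180.004,23.669) → (133.434,6.571) → (96.735,14.567).

G21
G90
G0 X7.646 Y46.907
M3 S875
G01 X101.332 Y46.907 F889
G01 X101.332 Y35.701
G01 X7.646 Y35.701
G01 X7.646 Y46.907
M5
G0 X84.537 Y41.941
M3 S352
G01 X82.099 Y46.164 F3811
G01 X77.223 Y46.164
G01 X74.785 Y41.941
G01 X77.223 Y37.718
G01 X82.099 Y37.718
G01 X84.537 Y41.941
M5
G0 X138.761 Y45.168
M3 S352
G01 X135.957 Y38.486 F3811
G01 X129.249 Y35.744
G01 X122.567 Y38.548
G01 X119.825 Y45.256
G01 X122.629 Y51.938
G01 X129.337 Y54.680
G01 X136.019 Y51.876
G01 X138.761 Y45.168
M5
G0 X209.347 Y44.909
M3 S352
G01 X180.004 Y23.669 F3811
G01 X133.434 Y6.571
G01 X96.735 Y14.567
M5
G0 X0.000 Y0.000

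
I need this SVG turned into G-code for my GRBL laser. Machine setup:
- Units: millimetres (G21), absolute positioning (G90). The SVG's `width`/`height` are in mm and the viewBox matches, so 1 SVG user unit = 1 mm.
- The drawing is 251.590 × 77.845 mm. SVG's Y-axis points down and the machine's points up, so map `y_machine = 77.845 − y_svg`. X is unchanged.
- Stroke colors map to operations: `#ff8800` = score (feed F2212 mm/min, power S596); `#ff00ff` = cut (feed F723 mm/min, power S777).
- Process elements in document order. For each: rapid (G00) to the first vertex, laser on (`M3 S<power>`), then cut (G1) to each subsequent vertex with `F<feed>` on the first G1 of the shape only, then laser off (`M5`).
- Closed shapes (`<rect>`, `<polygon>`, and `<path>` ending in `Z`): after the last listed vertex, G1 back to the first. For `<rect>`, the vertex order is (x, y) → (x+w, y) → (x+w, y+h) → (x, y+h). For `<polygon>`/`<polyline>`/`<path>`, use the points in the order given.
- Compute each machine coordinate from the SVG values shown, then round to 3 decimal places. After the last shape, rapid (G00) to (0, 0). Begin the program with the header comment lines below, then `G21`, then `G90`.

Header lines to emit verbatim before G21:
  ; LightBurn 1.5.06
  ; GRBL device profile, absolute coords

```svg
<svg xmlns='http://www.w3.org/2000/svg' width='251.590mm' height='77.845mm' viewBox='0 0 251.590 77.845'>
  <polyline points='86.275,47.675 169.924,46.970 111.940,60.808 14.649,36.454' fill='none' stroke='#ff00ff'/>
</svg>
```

; LightBurn 1.5.06
; GRBL device profile, absolute coords
G21
G90
G00 X86.275 Y30.170
M3 S777
G1 X169.924 Y30.875 F723
G1 X111.940 Y17.037
G1 X14.649 Y41.391
M5
G00 X0.000 Y0.000

Since the viewBox matches the mm dimensions, user units are millimetres directly. The only transform is the Y-flip y_m = 77.845 − y_svg.

Shape 1 is a open polyline drawn with `<polyline>`. Its stroke #ff00ff means cut at S777, F723. After flipping Y the toolpath is (86.275,30.170) → (169.924,30.875) → (111.940,17.037) → (14.649,41.391).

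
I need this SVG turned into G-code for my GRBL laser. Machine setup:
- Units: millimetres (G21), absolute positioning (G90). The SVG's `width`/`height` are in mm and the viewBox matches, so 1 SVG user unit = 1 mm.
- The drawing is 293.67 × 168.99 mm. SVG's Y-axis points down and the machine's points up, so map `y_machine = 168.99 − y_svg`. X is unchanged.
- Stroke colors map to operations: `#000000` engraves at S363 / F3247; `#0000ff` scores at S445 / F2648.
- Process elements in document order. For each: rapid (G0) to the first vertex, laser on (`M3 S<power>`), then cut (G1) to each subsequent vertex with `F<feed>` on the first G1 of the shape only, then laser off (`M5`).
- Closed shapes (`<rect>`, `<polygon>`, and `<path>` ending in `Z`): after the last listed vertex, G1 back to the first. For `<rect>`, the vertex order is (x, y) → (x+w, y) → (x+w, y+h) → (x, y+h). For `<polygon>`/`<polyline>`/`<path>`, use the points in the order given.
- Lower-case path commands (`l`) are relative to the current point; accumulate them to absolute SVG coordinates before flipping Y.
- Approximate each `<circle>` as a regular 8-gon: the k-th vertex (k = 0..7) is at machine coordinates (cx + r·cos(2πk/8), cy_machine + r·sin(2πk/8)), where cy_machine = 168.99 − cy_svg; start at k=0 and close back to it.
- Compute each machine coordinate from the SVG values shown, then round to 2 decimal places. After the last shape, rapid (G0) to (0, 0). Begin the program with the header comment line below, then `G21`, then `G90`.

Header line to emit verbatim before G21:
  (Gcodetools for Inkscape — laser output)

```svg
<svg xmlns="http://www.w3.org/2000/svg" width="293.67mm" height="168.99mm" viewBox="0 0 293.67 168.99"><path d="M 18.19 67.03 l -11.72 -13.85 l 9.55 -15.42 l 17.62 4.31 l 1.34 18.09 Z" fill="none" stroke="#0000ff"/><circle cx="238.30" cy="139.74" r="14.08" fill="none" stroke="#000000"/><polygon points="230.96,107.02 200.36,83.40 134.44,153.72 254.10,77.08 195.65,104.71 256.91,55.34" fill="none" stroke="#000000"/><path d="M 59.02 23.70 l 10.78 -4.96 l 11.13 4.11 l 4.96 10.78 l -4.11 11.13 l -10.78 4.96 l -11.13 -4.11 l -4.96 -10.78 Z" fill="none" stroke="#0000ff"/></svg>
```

(Gcodetools for Inkscape — laser output)
G21
G90
G0 X18.19 Y101.96
M3 S445
G1 X6.47 Y115.81 F2648
G1 X16.02 Y131.23
G1 X33.64 Y126.92
G1 X34.98 Y108.83
G1 X18.19 Y101.96
M5
G0 X252.38 Y29.25
M3 S363
G1 X248.26 Y39.21 F3247
G1 X238.30 Y43.33
G1 X228.34 Y39.21
G1 X224.22 Y29.25
G1 X228.34 Y19.29
G1 X238.30 Y15.17
G1 X248.26 Y19.29
G1 X252.38 Y29.25
M5
G0 X230.96 Y61.97
M3 S363
G1 X200.36 Y85.59 F3247
G1 X134.44 Y15.27
G1 X254.10 Y91.91
G1 X195.65 Y64.28
G1 X256.91 Y113.65
G1 X230.96 Y61.97
M5
G0 X59.02 Y145.29
M3 S445
G1 X69.80 Y150.25 F2648
G1 X80.93 Y146.14
G1 X85.89 Y135.36
G1 X81.78 Y124.23
G1 X71.00 Y119.27
G1 X59.87 Y123.38
G1 X54.91 Y134.16
G1 X59.02 Y145.29
M5
G0 X0.00 Y0.00

viewBox `0 0 293.67 168.99` with mm width/height → 1 unit = 1 mm. Flip: y_m = 168.99 − y_svg.

**Shape 1** — `<path>` regular polygon, stroke `#0000ff` → score (S445, F2648). Machine vertices: (18.19,101.96) → (6.47,115.81) → (16.02,131.23) → (33.64,126.92) → (34.98,108.83) → (18.19,101.96). Closed: final G1 returns to the first vertex.

**Shape 2** — `<circle>` circle, stroke `#000000` → engrave (S363, F3247). Machine vertices: (252.38,29.25) → (248.26,39.21) → (238.30,43.33) → (228.34,39.21) → (224.22,29.25) → (228.34,19.29) → (238.30,15.17) → (248.26,19.29) → (252.38,29.25). Closed: final G1 returns to the first vertex.

**Shape 3** — `<polygon>` closed polygon, stroke `#000000` → engrave (S363, F3247). Machine vertices: (230.96,61.97) → (200.36,85.59) → (134.44,15.27) → (254.10,91.91) → (195.65,64.28) → (256.91,113.65) → (230.96,61.97). Closed: final G1 returns to the first vertex.

**Shape 4** — `<path>` regular polygon, stroke `#0000ff` → score (S445, F2648). Machine vertices: (59.02,145.29) → (69.80,150.25) → (80.93,146.14) → (85.89,135.36) → (81.78,124.23) → (71.00,119.27) → (59.87,123.38) → (54.91,134.16) → (59.02,145.29). Closed: final G1 returns to the first vertex.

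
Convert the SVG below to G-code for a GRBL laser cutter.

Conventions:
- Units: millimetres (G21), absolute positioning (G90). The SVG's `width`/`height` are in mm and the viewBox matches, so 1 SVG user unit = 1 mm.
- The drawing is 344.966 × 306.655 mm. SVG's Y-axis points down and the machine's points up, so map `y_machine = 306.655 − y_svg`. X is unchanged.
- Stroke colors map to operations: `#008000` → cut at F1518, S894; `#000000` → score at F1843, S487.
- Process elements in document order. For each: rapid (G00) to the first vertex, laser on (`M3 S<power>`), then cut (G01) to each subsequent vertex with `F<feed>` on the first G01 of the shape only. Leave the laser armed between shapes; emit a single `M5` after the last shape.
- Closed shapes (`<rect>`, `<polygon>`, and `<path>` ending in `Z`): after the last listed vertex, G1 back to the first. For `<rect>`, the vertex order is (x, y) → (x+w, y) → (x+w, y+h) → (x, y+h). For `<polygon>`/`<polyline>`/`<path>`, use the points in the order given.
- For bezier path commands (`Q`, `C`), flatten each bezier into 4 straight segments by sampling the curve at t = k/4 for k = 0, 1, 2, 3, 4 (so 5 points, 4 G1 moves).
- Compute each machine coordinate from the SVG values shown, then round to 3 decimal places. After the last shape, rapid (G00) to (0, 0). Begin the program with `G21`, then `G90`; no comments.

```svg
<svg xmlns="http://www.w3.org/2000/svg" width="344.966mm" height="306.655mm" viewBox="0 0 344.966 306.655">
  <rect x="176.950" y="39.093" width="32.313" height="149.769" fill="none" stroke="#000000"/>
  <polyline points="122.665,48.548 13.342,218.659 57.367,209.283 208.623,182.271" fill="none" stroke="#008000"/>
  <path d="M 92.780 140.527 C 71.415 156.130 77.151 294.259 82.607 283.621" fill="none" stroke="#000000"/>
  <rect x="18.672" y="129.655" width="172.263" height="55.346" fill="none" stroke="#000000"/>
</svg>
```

1 u = 1 mm; y_m = 306.655 − y.

[1] `<rect>` rectangle, #000000→score S487 F1843: (176.950,267.562) → (209.263,267.562) → (209.263,117.793) → (176.950,117.793) → (176.950,267.562) (closed)

[2] `<polyline>` open polyline, #008000→cut S894 F1518: (122.665,258.107) → (13.342,87.996) → (57.367,97.372) → (208.623,124.384)

[3] `<path>` cubic bezier, #000000→score S487 F1843: (92.780,166.128) → (81.410,135.691) → (77.636,84.741) → (78.890,38.710) → (82.607,23.034)

[4] `<rect>` rectangle, #000000→score S487 F1843: (18.672,177.000) → (190.935,177.000) → (190.935,121.654) → (18.672,121.654) → (18.672,177.000) (closed)

G21
G90
G00 X176.950 Y267.562
M3 S487
G01 X209.263 Y267.562 F1843
G01 X209.263 Y117.793
G01 X176.950 Y117.793
G01 X176.950 Y267.562
G00 X122.665 Y258.107
M3 S894
G01 X13.342 Y87.996 F1518
G01 X57.367 Y97.372
G01 X208.623 Y124.384
G00 X92.780 Y166.128
M3 S487
G01 X81.410 Y135.691 F1843
G01 X77.636 Y84.741
G01 X78.890 Y38.710
G01 X82.607 Y23.034
G00 X18.672 Y177.000
M3 S487
G01 X190.935 Y177.000 F1843
G01 X190.935 Y121.654
G01 X18.672 Y121.654
G01 X18.672 Y177.000
M5
G00 X0.000 Y0.000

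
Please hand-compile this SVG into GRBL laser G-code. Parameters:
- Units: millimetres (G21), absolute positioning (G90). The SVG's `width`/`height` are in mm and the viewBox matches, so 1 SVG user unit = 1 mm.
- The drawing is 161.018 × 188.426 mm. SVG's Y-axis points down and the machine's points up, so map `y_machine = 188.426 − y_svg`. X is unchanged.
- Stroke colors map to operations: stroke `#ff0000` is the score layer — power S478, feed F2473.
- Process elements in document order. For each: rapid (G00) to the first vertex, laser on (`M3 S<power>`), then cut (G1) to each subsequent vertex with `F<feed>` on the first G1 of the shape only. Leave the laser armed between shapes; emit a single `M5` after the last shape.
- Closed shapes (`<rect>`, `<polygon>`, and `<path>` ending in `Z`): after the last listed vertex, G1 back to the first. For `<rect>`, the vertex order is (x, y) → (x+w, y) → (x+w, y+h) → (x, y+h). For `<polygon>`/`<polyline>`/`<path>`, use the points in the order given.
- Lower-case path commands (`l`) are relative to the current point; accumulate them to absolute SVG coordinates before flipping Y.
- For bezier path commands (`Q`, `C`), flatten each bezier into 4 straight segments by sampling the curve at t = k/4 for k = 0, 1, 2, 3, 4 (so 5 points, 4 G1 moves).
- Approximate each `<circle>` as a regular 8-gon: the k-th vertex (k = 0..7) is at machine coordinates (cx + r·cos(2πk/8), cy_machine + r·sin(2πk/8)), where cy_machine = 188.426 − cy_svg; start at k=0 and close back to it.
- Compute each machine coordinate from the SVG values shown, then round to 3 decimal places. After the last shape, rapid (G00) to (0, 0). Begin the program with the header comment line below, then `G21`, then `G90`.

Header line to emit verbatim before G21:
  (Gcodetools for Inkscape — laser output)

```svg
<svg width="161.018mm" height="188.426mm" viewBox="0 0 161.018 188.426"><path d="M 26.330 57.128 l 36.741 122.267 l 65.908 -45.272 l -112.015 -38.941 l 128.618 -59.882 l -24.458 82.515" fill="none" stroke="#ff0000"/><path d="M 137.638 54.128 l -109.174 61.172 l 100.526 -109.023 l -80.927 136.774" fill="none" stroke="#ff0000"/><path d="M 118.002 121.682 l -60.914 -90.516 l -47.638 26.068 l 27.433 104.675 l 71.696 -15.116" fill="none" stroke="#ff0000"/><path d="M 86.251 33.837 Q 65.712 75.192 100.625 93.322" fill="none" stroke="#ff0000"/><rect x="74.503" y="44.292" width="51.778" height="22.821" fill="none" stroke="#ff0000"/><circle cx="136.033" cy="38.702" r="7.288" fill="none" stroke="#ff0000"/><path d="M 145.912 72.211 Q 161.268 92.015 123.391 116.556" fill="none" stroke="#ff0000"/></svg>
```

(Gcodetools for Inkscape — laser output)
G21
G90
G00 X26.330 Y131.298
M3 S478
G1 X63.071 Y9.031 F2473
G1 X128.979 Y54.303
G1 X16.964 Y93.244
G1 X145.582 Y153.126
G1 X121.124 Y70.611
G00 X137.638 Y134.298
M3 S478
G1 X28.464 Y73.126 F2473
G1 X128.990 Y182.149
G1 X48.063 Y45.375
G00 X118.002 Y66.744
M3 S478
G1 X57.088 Y157.260 F2473
G1 X9.450 Y131.192
G1 X36.883 Y26.517
G1 X108.579 Y41.633
G00 X86.251 Y154.589
M3 S478
G1 X79.447 Y135.363 F2473
G1 X79.575 Y119.040
G1 X86.634 Y105.621
G1 X100.625 Y95.104
G00 X74.503 Y144.134
M3 S478
G1 X126.281 Y144.134 F2473
G1 X126.281 Y121.313
G1 X74.503 Y121.313
G1 X74.503 Y144.134
G00 X143.321 Y149.724
M3 S478
G1 X141.186 Y154.877 F2473
G1 X136.033 Y157.012
G1 X130.880 Y154.877
G1 X128.745 Y149.724
G1 X130.880 Y144.571
G1 X136.033 Y142.436
G1 X141.186 Y144.571
G1 X143.321 Y149.724
G00 X145.912 Y116.215
M3 S478
G1 X150.263 Y106.017 F2473
G1 X147.960 Y95.227
G1 X139.002 Y83.844
G1 X123.391 Y71.870
M5
G00 X0.000 Y0.000

viewBox `0 0 161.018 188.426` with mm width/height → 1 unit = 1 mm. Flip: y_m = 188.426 − y_svg.

**Shape 1** — `<path>` open polyline, stroke `#ff0000` → score (S478, F2473). Machine vertices: (26.330,131.298) → (63.071,9.031) → (128.979,54.303) → (16.964,93.244) → (145.582,153.126) → (121.124,70.611). Open path.

**Shape 2** — `<path>` open polyline, stroke `#ff0000` → score (S478, F2473). Machine vertices: (137.638,134.298) → (28.464,73.126) → (128.990,182.149) → (48.063,45.375). Open path.

**Shape 3** — `<path>` open polyline, stroke `#ff0000` → score (S478, F2473). Machine vertices: (118.002,66.744) → (57.088,157.260) → (9.450,131.192) → (36.883,26.517) → (108.579,41.633). Open path.

**Shape 4** — `<path>` quadratic bezier, stroke `#ff0000` → score (S478, F2473). Control points (SVG): P0=(86.251,33.837), P1=(65.712,75.192), P2=(100.625,93.322); sampled at t=k/4. Machine vertices: (86.251,154.589) → (79.447,135.363) → (79.575,119.040) → (86.634,105.621) → (100.625,95.104). Open path.

**Shape 5** — `<rect>` rectangle, stroke `#ff0000` → score (S478, F2473). Machine vertices: (74.503,144.134) → (126.281,144.134) → (126.281,121.313) → (74.503,121.313) → (74.503,144.134). Closed: final G1 returns to the first vertex.

**Shape 6** — `<circle>` circle, stroke `#ff0000` → score (S478, F2473). Machine vertices: (143.321,149.724) → (141.186,154.877) → (136.033,157.012) → (130.880,154.877) → (128.745,149.724) → (130.880,144.571) → (136.033,142.436) → (141.186,144.571) → (143.321,149.724). Closed: final G1 returns to the first vertex.

**Shape 7** — `<path>` quadratic bezier, stroke `#ff0000` → score (S478, F2473). Control points (SVG): P0=(145.912,72.211), P1=(161.268,92.015), P2=(123.391,116.556); sampled at t=k/4. Machine vertices: (145.912,116.215) → (150.263,106.017) → (147.960,95.227) → (139.002,83.844) → (123.391,71.870). Open path.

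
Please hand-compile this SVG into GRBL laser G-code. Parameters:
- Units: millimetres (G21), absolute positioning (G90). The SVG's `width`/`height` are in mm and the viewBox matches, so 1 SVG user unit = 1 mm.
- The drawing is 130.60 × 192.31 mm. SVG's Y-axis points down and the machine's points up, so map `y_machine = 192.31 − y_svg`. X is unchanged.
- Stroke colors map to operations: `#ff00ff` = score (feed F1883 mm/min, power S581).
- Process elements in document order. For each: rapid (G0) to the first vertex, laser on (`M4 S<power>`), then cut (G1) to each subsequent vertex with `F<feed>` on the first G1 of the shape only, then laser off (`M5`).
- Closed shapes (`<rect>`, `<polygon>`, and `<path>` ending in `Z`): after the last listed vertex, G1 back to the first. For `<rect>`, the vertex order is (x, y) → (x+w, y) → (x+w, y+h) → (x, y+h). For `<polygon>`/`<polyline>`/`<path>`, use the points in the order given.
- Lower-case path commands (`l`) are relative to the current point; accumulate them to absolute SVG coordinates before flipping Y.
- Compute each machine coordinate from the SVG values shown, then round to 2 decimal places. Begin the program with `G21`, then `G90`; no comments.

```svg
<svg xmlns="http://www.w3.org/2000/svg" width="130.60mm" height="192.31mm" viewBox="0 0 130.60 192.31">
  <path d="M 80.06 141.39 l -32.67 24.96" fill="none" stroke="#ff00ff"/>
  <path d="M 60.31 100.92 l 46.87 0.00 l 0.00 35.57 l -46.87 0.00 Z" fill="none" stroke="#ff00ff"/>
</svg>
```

Since the viewBox matches the mm dimensions, user units are millimetres directly. The only transform is the Y-flip y_m = 192.31 − y_svg.

Shape 1 is a line segment drawn with `<path>`. Its stroke #ff00ff means score at S581, F1883. After flipping Y the toolpath is (80.06,50.92) → (47.39,25.96).

Shape 2 is a rectangle drawn with `<path>`. Its stroke #ff00ff means score at S581, F1883. After flipping Y the toolpath is (60.31,91.39) → (107.18,91.39) → (107.18,55.82) → (60.31,55.82) → (60.31,91.39), returning to the start.

G21
G90
G0 X80.06 Y50.92
M4 S581
G1 X47.39 Y25.96 F1883
M5
G0 X60.31 Y91.39
M4 S581
G1 X107.18 Y91.39 F1883
G1 X107.18 Y55.82
G1 X60.31 Y55.82
G1 X60.31 Y91.39
M5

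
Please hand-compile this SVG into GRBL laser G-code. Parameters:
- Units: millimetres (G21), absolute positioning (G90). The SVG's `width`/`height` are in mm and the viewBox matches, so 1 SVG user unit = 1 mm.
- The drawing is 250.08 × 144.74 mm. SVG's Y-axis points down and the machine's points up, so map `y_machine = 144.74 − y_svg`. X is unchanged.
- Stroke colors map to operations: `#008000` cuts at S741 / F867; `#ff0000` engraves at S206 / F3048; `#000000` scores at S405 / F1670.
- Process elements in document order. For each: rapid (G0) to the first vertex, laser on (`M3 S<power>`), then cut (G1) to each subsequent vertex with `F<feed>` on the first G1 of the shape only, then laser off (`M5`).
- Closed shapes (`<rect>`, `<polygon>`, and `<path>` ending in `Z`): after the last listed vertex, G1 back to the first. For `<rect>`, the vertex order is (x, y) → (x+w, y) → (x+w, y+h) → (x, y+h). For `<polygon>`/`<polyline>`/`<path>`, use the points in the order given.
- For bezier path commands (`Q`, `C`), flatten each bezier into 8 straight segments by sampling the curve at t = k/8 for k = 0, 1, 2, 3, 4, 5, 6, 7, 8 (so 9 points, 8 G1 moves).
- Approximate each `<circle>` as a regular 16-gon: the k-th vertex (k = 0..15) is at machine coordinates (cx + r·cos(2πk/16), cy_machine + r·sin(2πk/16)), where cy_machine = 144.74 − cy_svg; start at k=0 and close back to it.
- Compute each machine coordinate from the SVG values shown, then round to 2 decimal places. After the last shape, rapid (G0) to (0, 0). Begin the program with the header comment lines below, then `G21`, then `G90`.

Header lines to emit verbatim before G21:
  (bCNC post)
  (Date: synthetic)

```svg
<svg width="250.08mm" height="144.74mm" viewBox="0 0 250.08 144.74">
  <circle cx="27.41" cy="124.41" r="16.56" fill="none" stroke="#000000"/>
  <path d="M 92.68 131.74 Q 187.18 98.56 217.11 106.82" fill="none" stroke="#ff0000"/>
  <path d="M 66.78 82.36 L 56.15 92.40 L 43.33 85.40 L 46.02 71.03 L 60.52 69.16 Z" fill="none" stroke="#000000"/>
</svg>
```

(bCNC post)
(Date: synthetic)
G21
G90
G0 X43.97 Y20.33
M3 S405
G1 X42.71 Y26.67 F1670
G1 X39.12 Y32.04
G1 X33.75 Y35.63
G1 X27.41 Y36.89
G1 X21.07 Y35.63
G1 X15.70 Y32.04
G1 X12.11 Y26.67
G1 X10.85 Y20.33
G1 X12.11 Y13.99
G1 X15.70 Y8.62
G1 X21.07 Y5.03
G1 X27.41 Y3.77
G1 X33.75 Y5.03
G1 X39.12 Y8.62
G1 X42.71 Y13.99
G1 X43.97 Y20.33
M5
G0 X92.68 Y13.00
M3 S206
G1 X115.30 Y20.65 F3048
G1 X135.89 Y27.00
G1 X154.47 Y32.06
G1 X171.04 Y35.82
G1 X185.58 Y38.29
G1 X198.11 Y39.46
G1 X208.62 Y39.34
G1 X217.11 Y37.92
M5
G0 X66.78 Y62.38
M3 S405
G1 X56.15 Y52.34 F1670
G1 X43.33 Y59.34
G1 X46.02 Y73.71
G1 X60.52 Y75.58
G1 X66.78 Y62.38
M5
G0 X0.00 Y0.00

Since the viewBox matches the mm dimensions, user units are millimetres directly. The only transform is the Y-flip y_m = 144.74 − y_svg.

Shape 1 is a circle drawn with `<circle>`. Its stroke #000000 means score at S405, F1670. After flipping Y the toolpath is (43.97,20.33) → (42.71,26.67) → (39.12,32.04) → (33.75,35.63) → (27.41,36.89) → (21.07,35.63) → (15.70,32.04) → (12.11,26.67) → (10.85,20.33) → (12.11,13.99) → (15.70,8.62) → (21.07,5.03) → (27.41,3.77) → (33.75,5.03) → (39.12,8.62) → (42.71,13.99) → (43.97,20.33), returning to the start.

Shape 2 is a quadratic bezier drawn with `<path>`. Its stroke #ff0000 means engrave at S206, F3048. After flipping Y the toolpath is (92.68,13.00) → (115.30,20.65) → (135.89,27.00) → (154.47,32.06) → (171.04,35.82) → (185.58,38.29) → (198.11,39.46) → (208.62,39.34) → (217.11,37.92).

Shape 3 is a regular polygon drawn with `<path>`. Its stroke #000000 means score at S405, F1670. After flipping Y the toolpath is (66.78,62.38) → (56.15,52.34) → (43.33,59.34) → (46.02,73.71) → (60.52,75.58) → (66.78,62.38), returning to the start.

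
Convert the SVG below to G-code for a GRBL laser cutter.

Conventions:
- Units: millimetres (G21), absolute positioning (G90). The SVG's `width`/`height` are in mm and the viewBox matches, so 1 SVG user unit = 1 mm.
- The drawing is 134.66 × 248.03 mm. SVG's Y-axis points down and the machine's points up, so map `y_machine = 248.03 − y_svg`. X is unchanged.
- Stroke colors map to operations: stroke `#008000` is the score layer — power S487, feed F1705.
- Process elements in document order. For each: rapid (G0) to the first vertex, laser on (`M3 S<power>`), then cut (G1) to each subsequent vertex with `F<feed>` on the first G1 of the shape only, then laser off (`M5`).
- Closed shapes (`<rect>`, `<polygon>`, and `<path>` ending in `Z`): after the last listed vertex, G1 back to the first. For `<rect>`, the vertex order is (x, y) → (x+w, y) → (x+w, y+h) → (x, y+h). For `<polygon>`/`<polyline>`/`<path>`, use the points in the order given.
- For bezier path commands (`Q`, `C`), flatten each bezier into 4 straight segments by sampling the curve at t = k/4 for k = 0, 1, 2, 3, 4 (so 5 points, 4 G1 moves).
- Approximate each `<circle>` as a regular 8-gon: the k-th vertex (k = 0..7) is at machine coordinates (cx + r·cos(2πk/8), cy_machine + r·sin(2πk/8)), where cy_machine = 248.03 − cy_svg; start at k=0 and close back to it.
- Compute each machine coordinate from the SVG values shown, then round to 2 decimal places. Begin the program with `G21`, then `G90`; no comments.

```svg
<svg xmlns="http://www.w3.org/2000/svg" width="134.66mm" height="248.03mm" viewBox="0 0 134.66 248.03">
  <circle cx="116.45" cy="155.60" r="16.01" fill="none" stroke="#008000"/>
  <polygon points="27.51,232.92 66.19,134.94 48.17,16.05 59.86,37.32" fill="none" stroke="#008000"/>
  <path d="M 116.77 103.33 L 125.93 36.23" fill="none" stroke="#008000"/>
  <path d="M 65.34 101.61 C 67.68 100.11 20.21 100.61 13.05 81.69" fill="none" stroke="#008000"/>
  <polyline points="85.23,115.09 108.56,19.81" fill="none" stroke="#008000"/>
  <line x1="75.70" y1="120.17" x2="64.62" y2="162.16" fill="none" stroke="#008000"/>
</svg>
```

Since the viewBox matches the mm dimensions, user units are millimetres directly. The only transform is the Y-flip y_m = 248.03 − y_svg.

Shape 1 is a circle drawn with `<circle>`. Its stroke #008000 means score at S487, F1705. After flipping Y the toolpath is (132.46,92.43) → (127.77,103.75) → (116.45,108.44) → (105.13,103.75) → (100.44,92.43) → (105.13,81.11) → (116.45,76.42) → (127.77,81.11) → (132.46,92.43), returning to the start.

Shape 2 is a closed polygon drawn with `<polygon>`. Its stroke #008000 means score at S487, F1705. After flipping Y the toolpath is (27.51,15.11) → (66.19,113.09) → (48.17,231.98) → (59.86,210.71) → (27.51,15.11), returning to the start.

Shape 3 is a line segment drawn with `<path>`. Its stroke #008000 means score at S487, F1705. After flipping Y the toolpath is (116.77,144.70) → (125.93,211.80).

Shape 4 is a cubic bezier drawn with `<path>`. Its stroke #008000 means score at S487, F1705. After flipping Y the toolpath is (65.34,146.42) → (59.16,147.50) → (42.76,149.85) → (24.57,155.46) → (13.05,166.34).

Shape 5 is a line segment drawn with `<polyline>`. Its stroke #008000 means score at S487, F1705. After flipping Y the toolpath is (85.23,132.94) → (108.56,228.22).

Shape 6 is a line segment drawn with `<line>`. Its stroke #008000 means score at S487, F1705. After flipping Y the toolpath is (75.70,127.86) → (64.62,85.87).

G21
G90
G0 X132.46 Y92.43
M3 S487
G1 X127.77 Y103.75 F1705
G1 X116.45 Y108.44
G1 X105.13 Y103.75
G1 X100.44 Y92.43
G1 X105.13 Y81.11
G1 X116.45 Y76.42
G1 X127.77 Y81.11
G1 X132.46 Y92.43
M5
G0 X27.51 Y15.11
M3 S487
G1 X66.19 Y113.09 F1705
G1 X48.17 Y231.98
G1 X59.86 Y210.71
G1 X27.51 Y15.11
M5
G0 X116.77 Y144.70
M3 S487
G1 X125.93 Y211.80 F1705
M5
G0 X65.34 Y146.42
M3 S487
G1 X59.16 Y147.50 F1705
G1 X42.76 Y149.85
G1 X24.57 Y155.46
G1 X13.05 Y166.34
M5
G0 X85.23 Y132.94
M3 S487
G1 X108.56 Y228.22 F1705
M5
G0 X75.70 Y127.86
M3 S487
G1 X64.62 Y85.87 F1705
M5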